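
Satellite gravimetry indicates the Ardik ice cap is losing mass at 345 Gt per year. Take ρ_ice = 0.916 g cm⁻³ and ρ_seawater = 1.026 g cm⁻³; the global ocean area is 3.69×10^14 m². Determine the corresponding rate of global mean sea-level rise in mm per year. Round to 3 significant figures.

≈ 0.911 mm/yr

ρ_w = 1.026 g cm⁻³ = 1026 kg m⁻³. Annual water volume added = 345 Gt / ρ_w = 3.450×10^14 kg / 1026 kg m⁻³ = 3.363×10^11 m³.
Δh per year = 3.363×10^11 / 3.69×10^14 = 9.11×10^-4 m = 0.911 mm.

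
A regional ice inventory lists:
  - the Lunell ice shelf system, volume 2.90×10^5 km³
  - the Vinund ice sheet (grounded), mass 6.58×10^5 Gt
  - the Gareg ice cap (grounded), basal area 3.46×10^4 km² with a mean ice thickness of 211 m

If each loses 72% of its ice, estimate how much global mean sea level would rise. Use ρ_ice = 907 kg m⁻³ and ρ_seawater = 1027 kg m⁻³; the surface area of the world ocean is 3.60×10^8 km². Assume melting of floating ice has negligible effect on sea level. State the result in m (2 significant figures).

The Lunell ice shelf system is floating and already displaces its own weight of water, so its melt adds essentially nothing to sea level.
Vinund: 0.72 × 6.58×10^5 Gt = 4.738×10^17 kg; dividing by ρ_w = 1027 kg m⁻³ gives 4.613×10^14 m³ of water.
Gareg: ice volume = 3.46×10^4 km² × 211 m = 7301 km³; 0.72 × 7301 × (907/1027) = 4642 km³ of water.
Total added water ≈ 4.659×10^14 m³ over 3.60×10^14 m² → Δh = 1.29 m.

≈ 1.3 m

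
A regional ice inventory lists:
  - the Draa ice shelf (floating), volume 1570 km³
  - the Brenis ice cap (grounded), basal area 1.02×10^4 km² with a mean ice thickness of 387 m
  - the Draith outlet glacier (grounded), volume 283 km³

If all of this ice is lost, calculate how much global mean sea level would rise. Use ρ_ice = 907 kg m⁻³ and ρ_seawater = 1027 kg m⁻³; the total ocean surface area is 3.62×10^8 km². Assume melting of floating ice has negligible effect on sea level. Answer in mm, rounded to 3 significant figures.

The Draa ice shelf is floating and already displaces its own weight of water, so its melt adds essentially nothing to sea level.
Brenis: ice volume = 1.02×10^4 km² × 387 m = 3947 km³; 3947 × (907/1027) = 3486 km³ of water.
Draith: 283 km³ × (907/1027) = 249.9 km³ of water.
Total added water ≈ 3.736×10^12 m³ over 3.62×10^14 m² → Δh = 0.0103 m = 10.3 mm.

≈ 10.3 mm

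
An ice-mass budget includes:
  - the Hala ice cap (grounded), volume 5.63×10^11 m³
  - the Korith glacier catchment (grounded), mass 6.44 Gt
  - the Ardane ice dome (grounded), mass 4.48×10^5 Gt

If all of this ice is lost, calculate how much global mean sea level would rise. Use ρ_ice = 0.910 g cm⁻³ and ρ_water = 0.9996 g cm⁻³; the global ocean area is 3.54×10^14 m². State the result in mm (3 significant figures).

≈ 1270 mm

Hala: 5.63×10^11 m³ × (910/999.6) = 5.125×10^11 m³ of water.
Korith: 6.44 Gt = 6.440×10^12 kg; dividing by ρ_w = 0.9996 g cm⁻³ = 999.6 kg m⁻³ gives 6.443×10^9 m³ of water.
Ardane: 4.48×10^5 Gt = 4.480×10^17 kg; dividing by ρ_w = 999.6 kg m⁻³ gives 4.482×10^14 m³ of water.
Total added water ≈ 4.487×10^14 m³ over 3.54×10^14 m² → Δh = 1.27 m = 1270 mm.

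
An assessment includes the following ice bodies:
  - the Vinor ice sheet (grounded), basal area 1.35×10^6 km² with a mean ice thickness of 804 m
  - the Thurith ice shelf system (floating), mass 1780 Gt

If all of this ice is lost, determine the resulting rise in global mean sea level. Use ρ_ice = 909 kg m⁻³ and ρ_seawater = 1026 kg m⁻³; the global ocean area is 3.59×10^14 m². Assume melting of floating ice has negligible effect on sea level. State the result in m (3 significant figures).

≈ 2.68 m

Vinor: ice volume = 1.35×10^6 km² × 804 m = 1.085×10^6 km³; 1.085×10^6 × (909/1026) = 9.616×10^5 km³ of water.
The Thurith ice shelf system is floating and already displaces its own weight of water, so its melt adds essentially nothing to sea level.
Total added water ≈ 9.616×10^14 m³ over 3.59×10^14 m² → Δh = 2.68 m.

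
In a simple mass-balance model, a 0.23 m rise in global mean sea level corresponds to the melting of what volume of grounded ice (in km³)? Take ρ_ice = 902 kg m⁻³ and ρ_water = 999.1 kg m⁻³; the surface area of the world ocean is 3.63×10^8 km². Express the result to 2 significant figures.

≈ 9.2×10^4 km³

Required water volume = Δh × A = 0.23 m × 3.63×10^14 m² = 8.349×10^13 m³ = 8.349×10^4 km³.
Ice volume = water volume × ρ_w/ρ_ice = 8.349×10^4 × 999.1/902 = 9.2×10^4 km³.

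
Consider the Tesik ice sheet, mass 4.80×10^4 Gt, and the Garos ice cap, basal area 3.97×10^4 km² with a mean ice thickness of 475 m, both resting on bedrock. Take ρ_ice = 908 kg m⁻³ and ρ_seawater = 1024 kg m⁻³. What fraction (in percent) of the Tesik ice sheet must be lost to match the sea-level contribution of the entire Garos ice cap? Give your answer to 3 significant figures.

Equal sea-level rise means equal mass of meltwater, i.e. equal mass of ice lost.
Ice mass of Garos: 1.712×10^16 kg; ice mass of Tesik: 4.800×10^16 kg.
Fraction required = 1.712×10^16 / 4.800×10^16 = 0.357 → 35.7 %.

≈ 35.7 %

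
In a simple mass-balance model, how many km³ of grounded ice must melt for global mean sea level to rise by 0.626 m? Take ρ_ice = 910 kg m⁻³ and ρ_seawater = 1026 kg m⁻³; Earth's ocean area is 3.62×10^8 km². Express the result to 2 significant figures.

Required water volume = Δh × A = 0.626 m × 3.62×10^14 m² = 2.266×10^14 m³ = 2.266×10^5 km³.
Ice volume = water volume × ρ_w/ρ_ice = 2.266×10^5 × 1026/910 = 2.6×10^5 km³.

≈ 2.6×10^5 km³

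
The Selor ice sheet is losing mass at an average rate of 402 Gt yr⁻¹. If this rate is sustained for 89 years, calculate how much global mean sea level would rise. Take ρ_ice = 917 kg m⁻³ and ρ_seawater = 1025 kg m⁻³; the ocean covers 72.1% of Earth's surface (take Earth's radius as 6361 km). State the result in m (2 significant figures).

≈ 0.095 m

Total mass lost = 402 Gt/yr × 89 yr = 3.578×10^4 Gt = 3.578×10^16 kg.
ρ_w = 1025 kg m⁻³, so water volume = 3.578×10^16 / 1025 = 3.491×10^13 m³.
Δh = 3.491×10^13 / 3.67×10^14 = 0.0952 m.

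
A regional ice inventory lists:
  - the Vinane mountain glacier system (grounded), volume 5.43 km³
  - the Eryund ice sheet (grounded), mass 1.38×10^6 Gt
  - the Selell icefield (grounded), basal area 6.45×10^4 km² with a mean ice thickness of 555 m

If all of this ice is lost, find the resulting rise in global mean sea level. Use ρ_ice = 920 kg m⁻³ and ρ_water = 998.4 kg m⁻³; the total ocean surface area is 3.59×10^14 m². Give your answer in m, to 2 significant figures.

Vinane: 5.43 km³ × (920/998.4) = 5.004 km³ of water.
Eryund: 1.38×10^6 Gt = 1.380×10^18 kg; dividing by ρ_w = 998.4 kg m⁻³ gives 1.382×10^15 m³ of water.
Selell: ice volume = 6.45×10^4 km² × 555 m = 3.580×10^4 km³; 3.580×10^4 × (920/998.4) = 3.299×10^4 km³ of water.
Total added water ≈ 1.415×10^15 m³ over 3.59×10^14 m² → Δh = 3.94 m.

≈ 3.9 m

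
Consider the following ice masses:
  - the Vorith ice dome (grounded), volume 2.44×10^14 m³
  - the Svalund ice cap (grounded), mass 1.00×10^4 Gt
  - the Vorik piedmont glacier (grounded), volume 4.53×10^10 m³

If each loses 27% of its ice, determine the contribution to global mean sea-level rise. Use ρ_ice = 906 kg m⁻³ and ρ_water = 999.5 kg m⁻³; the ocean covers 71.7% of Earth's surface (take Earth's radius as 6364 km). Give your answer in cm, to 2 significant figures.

Vorith: 0.27 × 2.44×10^14 m³ × (906/999.5) = 5.972×10^13 m³ of water.
Svalund: 0.27 × 1.00×10^4 Gt = 2.700×10^15 kg; dividing by ρ_w = 999.5 kg m⁻³ gives 2.701×10^12 m³ of water.
Vorik: 0.27 × 4.53×10^10 m³ × (906/999.5) = 1.109×10^10 m³ of water.
Total added water ≈ 6.243×10^13 m³ over 3.65×10^14 m² → Δh = 0.171 m = 17 cm.

≈ 17 cm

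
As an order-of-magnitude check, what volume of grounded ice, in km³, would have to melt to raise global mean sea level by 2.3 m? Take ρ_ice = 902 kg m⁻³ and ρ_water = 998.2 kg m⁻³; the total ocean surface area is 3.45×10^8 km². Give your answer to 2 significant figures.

Required water volume = Δh × A = 2.3 m × 3.45×10^14 m² = 7.935×10^14 m³ = 7.935×10^5 km³.
Ice volume = water volume × ρ_w/ρ_ice = 7.935×10^5 × 998.2/902 = 8.8×10^5 km³.

≈ 8.8×10^5 km³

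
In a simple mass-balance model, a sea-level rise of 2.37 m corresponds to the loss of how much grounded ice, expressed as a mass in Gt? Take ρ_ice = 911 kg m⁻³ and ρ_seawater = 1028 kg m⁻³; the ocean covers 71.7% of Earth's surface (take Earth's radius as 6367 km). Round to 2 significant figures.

Required water volume = Δh × A = 2.37 m × 3.65×10^14 m² = 8.657×10^14 m³.
ρ_w = 1028 kg m⁻³, so the mass of water = 8.657×10^14 m³ × 1028 kg m⁻³ = 8.899×10^17 kg = 8.9×10^5 Gt (and the same mass of ice, by conservation).

≈ 8.9×10^5 Gt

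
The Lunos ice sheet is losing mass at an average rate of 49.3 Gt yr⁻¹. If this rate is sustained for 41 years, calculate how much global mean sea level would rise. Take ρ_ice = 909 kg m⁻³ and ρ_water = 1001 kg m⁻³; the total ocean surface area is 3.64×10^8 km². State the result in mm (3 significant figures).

Total mass lost = 49.3 Gt/yr × 41 yr = 2021 Gt = 2.021×10^15 kg.
ρ_w = 1001 kg m⁻³, so water volume = 2.021×10^15 / 1001 = 2.019×10^12 m³.
Δh = 2.019×10^12 / 3.64×10^14 = 5.55×10^-3 m = 5.55 mm.

≈ 5.55 mm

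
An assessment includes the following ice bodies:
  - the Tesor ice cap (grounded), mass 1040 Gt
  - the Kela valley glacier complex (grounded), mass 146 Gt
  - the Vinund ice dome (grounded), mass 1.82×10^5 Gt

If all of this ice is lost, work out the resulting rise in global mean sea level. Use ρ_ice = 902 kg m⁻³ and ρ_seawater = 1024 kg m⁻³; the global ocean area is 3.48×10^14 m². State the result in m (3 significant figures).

≈ 0.514 m

Tesor: 1040 Gt = 1.040×10^15 kg; dividing by ρ_w = 1024 kg m⁻³ gives 1.016×10^12 m³ of water.
Kela: 146 Gt = 1.460×10^14 kg; dividing by ρ_w = 1024 kg m⁻³ gives 1.426×10^11 m³ of water.
Vinund: 1.82×10^5 Gt = 1.820×10^17 kg; dividing by ρ_w = 1024 kg m⁻³ gives 1.777×10^14 m³ of water.
Total added water ≈ 1.789×10^14 m³ over 3.48×10^14 m² → Δh = 0.514 m.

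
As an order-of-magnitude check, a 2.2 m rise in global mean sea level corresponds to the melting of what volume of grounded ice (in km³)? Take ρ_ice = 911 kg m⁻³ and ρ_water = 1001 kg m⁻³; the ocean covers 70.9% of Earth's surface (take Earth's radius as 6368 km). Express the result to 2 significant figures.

≈ 8.7×10^5 km³

Required water volume = Δh × A = 2.2 m × 3.61×10^14 m² = 7.948×10^14 m³ = 7.948×10^5 km³.
Ice volume = water volume × ρ_w/ρ_ice = 7.948×10^5 × 1001/911 = 8.7×10^5 km³.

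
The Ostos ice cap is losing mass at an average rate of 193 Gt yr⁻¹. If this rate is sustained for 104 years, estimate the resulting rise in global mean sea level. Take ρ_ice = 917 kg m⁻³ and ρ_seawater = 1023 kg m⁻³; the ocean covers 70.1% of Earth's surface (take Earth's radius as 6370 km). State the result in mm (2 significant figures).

≈ 55 mm

Total mass lost = 193 Gt/yr × 104 yr = 2.007×10^4 Gt = 2.007×10^16 kg.
ρ_w = 1023 kg m⁻³, so water volume = 2.007×10^16 / 1023 = 1.962×10^13 m³.
Δh = 1.962×10^13 / 3.57×10^14 = 0.0549 m = 55 mm.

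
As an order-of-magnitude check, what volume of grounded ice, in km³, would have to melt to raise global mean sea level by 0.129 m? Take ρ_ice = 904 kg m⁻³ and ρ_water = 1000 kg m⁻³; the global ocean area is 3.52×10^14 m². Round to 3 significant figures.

≈ 5.02×10^4 km³

Required water volume = Δh × A = 0.129 m × 3.52×10^14 m² = 4.541×10^13 m³ = 4.541×10^4 km³.
Ice volume = water volume × ρ_w/ρ_ice = 4.541×10^4 × 1000/904 = 5.02×10^4 km³.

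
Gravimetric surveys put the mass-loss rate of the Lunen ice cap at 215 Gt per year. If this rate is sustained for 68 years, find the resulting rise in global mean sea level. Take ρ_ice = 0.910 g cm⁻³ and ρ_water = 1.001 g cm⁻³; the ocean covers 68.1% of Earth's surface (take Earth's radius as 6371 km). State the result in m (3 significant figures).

Total mass lost = 215 Gt/yr × 68 yr = 1.462×10^4 Gt = 1.462×10^16 kg.
ρ_w = 1.001 g cm⁻³ = 1001 kg m⁻³, so water volume = 1.462×10^16 / 1001 = 1.461×10^13 m³.
Δh = 1.461×10^13 / 3.47×10^14 = 0.0420 m.

≈ 0.0420 m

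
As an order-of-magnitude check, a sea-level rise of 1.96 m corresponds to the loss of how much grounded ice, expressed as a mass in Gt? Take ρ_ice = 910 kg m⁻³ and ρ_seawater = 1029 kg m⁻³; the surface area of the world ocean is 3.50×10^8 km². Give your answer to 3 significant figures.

Required water volume = Δh × A = 1.96 m × 3.50×10^14 m² = 6.860×10^14 m³.
ρ_w = 1029 kg m⁻³, so the mass of water = 6.860×10^14 m³ × 1029 kg m⁻³ = 7.059×10^17 kg = 7.06×10^5 Gt (and the same mass of ice, by conservation).

≈ 7.06×10^5 Gt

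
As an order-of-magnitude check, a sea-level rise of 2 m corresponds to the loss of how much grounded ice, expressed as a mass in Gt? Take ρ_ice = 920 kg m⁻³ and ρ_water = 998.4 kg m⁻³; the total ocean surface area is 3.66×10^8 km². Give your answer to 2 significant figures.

Required water volume = Δh × A = 2 m × 3.66×10^14 m² = 7.320×10^14 m³.
ρ_w = 998.4 kg m⁻³, so the mass of water = 7.320×10^14 m³ × 998.4 kg m⁻³ = 7.308×10^17 kg = 7.3×10^5 Gt (and the same mass of ice, by conservation).

≈ 7.3×10^5 Gt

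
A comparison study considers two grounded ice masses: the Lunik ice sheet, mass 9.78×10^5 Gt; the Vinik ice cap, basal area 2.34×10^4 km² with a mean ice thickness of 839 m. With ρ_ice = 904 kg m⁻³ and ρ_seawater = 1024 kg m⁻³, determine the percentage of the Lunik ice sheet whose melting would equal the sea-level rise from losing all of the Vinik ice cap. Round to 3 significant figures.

≈ 1.81 %

Equal sea-level rise means equal mass of meltwater, i.e. equal mass of ice lost.
Ice mass of Vinik: 1.775×10^16 kg; ice mass of Lunik: 9.780×10^17 kg.
Fraction required = 1.775×10^16 / 9.780×10^17 = 0.0181 → 1.81 %.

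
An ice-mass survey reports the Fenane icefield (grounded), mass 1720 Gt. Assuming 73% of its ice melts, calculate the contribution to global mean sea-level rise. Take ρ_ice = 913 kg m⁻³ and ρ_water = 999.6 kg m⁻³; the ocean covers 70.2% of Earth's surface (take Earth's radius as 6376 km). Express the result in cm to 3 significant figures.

Fenane: 0.73 × 1720 Gt = 1.256×10^15 kg; dividing by ρ_w = 999.6 kg m⁻³ gives 1.256×10^12 m³ of water.
Spread over 3.59×10^14 m² of ocean, Δh = 1.256×10^12 / 3.59×10^14 = 3.50×10^-3 m = 0.350 cm.

≈ 0.350 cm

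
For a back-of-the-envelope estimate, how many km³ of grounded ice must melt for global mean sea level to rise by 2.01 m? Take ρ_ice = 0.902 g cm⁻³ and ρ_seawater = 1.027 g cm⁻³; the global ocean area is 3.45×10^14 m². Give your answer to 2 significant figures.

≈ 7.9×10^5 km³

Required water volume = Δh × A = 2.01 m × 3.45×10^14 m² = 6.934×10^14 m³ = 6.934×10^5 km³.
Ice volume = water volume × ρ_w/ρ_ice = 6.934×10^5 × 1027/902 = 7.9×10^5 km³.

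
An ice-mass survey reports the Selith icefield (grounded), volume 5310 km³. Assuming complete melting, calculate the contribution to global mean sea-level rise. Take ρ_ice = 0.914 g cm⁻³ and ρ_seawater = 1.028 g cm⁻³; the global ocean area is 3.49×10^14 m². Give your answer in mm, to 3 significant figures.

Selith: 5310 km³ × (914/1028) = 4721 km³ of water.
Spread over 3.49×10^14 m² of ocean, Δh = 4.721×10^12 / 3.49×10^14 = 0.0135 m = 13.5 mm.

≈ 13.5 mm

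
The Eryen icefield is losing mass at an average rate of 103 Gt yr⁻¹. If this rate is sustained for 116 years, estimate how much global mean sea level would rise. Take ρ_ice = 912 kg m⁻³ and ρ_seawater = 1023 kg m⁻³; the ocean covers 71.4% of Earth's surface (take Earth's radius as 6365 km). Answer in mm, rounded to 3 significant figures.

Total mass lost = 103 Gt/yr × 116 yr = 1.195×10^4 Gt = 1.195×10^16 kg.
ρ_w = 1023 kg m⁻³, so water volume = 1.195×10^16 / 1023 = 1.168×10^13 m³.
Δh = 1.168×10^13 / 3.64×10^14 = 0.0321 m = 32.1 mm.

≈ 32.1 mm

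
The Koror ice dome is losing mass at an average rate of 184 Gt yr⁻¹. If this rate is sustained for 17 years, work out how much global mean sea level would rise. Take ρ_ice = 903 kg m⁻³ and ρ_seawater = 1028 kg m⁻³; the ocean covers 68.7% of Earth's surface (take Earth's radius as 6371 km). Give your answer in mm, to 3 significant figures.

Total mass lost = 184 Gt/yr × 17 yr = 3128 Gt = 3.128×10^15 kg.
ρ_w = 1028 kg m⁻³, so water volume = 3.128×10^15 / 1028 = 3.043×10^12 m³.
Δh = 3.043×10^12 / 3.50×10^14 = 8.68×10^-3 m = 8.68 mm.

≈ 8.68 mm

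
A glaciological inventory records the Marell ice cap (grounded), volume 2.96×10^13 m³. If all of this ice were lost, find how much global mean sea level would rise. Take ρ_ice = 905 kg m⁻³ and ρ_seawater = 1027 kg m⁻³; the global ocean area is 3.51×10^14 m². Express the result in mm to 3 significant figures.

≈ 74.3 mm

Marell: 2.96×10^13 m³ × (905/1027) = 2.608×10^13 m³ of water.
Spread over 3.51×10^14 m² of ocean, Δh = 2.608×10^13 / 3.51×10^14 = 0.0743 m = 74.3 mm.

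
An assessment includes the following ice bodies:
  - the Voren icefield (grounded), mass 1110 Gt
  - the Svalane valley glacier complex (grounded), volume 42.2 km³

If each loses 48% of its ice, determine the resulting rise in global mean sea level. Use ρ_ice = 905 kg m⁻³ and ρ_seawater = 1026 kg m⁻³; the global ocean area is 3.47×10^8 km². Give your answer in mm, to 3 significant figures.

Voren: 0.48 × 1110 Gt = 5.328×10^14 kg; dividing by ρ_w = 1026 kg m⁻³ gives 5.193×10^11 m³ of water.
Svalane: 0.48 × 42.2 km³ × (905/1026) = 17.87 km³ of water.
Total added water ≈ 5.372×10^11 m³ over 3.47×10^14 m² → Δh = 1.55×10^-3 m = 1.55 mm.

≈ 1.55 mm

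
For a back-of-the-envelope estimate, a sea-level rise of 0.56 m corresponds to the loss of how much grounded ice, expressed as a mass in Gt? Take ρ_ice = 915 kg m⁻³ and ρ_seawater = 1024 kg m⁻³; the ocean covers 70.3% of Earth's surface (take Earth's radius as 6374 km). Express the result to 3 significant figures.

≈ 2.06×10^5 Gt

Required water volume = Δh × A = 0.56 m × 3.59×10^14 m² = 2.010×10^14 m³.
ρ_w = 1024 kg m⁻³, so the mass of water = 2.010×10^14 m³ × 1024 kg m⁻³ = 2.058×10^17 kg = 2.06×10^5 Gt (and the same mass of ice, by conservation).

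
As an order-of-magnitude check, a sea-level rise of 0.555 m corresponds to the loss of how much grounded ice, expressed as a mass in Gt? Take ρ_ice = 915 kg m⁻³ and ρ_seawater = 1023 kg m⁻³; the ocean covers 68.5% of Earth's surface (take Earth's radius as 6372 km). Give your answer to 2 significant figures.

Required water volume = Δh × A = 0.555 m × 3.50×10^14 m² = 1.940×10^14 m³.
ρ_w = 1023 kg m⁻³, so the mass of water = 1.940×10^14 m³ × 1023 kg m⁻³ = 1.984×10^17 kg = 2.0×10^5 Gt (and the same mass of ice, by conservation).

≈ 2.0×10^5 Gt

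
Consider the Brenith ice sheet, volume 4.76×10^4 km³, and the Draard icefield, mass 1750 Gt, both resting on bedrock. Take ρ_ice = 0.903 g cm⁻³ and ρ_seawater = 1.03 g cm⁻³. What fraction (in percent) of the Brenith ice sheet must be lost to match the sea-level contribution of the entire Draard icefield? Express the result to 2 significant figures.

Equal sea-level rise means equal mass of meltwater, i.e. equal mass of ice lost.
Ice mass of Draard: 1.750×10^15 kg; ice mass of Brenith: 4.298×10^16 kg.
Fraction required = 1.750×10^15 / 4.298×10^16 = 0.0407 → 4.1 %.

≈ 4.1 %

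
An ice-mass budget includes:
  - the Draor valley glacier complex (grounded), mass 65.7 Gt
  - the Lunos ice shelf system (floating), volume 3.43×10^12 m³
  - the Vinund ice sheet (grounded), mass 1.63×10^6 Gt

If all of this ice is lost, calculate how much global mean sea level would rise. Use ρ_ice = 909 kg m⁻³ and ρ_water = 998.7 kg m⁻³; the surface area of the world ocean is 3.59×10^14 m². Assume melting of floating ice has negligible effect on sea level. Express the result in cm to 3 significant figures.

≈ 455 cm

Draor: 65.7 Gt = 6.570×10^13 kg; dividing by ρ_w = 998.7 kg m⁻³ gives 6.579×10^10 m³ of water.
The Lunos ice shelf system is floating and already displaces its own weight of water, so its melt adds essentially nothing to sea level.
Vinund: 1.63×10^6 Gt = 1.630×10^18 kg; dividing by ρ_w = 998.7 kg m⁻³ gives 1.632×10^15 m³ of water.
Total added water ≈ 1.632×10^15 m³ over 3.59×10^14 m² → Δh = 4.55 m = 455 cm.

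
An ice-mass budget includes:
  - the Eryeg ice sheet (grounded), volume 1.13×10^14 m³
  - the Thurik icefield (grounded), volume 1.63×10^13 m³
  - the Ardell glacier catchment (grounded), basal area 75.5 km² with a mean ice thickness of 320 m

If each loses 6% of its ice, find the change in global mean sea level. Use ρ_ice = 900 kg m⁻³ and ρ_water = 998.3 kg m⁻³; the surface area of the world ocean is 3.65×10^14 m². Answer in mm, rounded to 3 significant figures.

Eryeg: 0.06 × 1.13×10^14 m³ × (900/998.3) = 6.112×10^12 m³ of water.
Thurik: 0.06 × 1.63×10^13 m³ × (900/998.3) = 8.817×10^11 m³ of water.
Ardell: ice volume = 75.5 km² × 320 m = 24.16 km³; 0.06 × 24.16 × (900/998.3) = 1.307 km³ of water.
Total added water ≈ 6.995×10^12 m³ over 3.65×10^14 m² → Δh = 0.0192 m = 19.2 mm.

≈ 19.2 mm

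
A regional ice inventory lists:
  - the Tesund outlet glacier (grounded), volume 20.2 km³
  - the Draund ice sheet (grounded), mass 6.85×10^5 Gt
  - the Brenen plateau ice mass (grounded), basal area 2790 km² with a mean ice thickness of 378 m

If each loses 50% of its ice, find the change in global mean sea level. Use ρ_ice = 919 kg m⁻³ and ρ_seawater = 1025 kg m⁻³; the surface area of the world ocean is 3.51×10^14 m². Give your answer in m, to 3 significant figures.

Tesund: 0.5 × 20.2 km³ × (919/1025) = 9.056 km³ of water.
Draund: 0.5 × 6.85×10^5 Gt = 3.425×10^17 kg; dividing by ρ_w = 1025 kg m⁻³ gives 3.341×10^14 m³ of water.
Brenen: ice volume = 2790 km² × 378 m = 1055 km³; 0.5 × 1055 × (919/1025) = 472.8 km³ of water.
Total added water ≈ 3.346×10^14 m³ over 3.51×10^14 m² → Δh = 0.953 m.

≈ 0.953 m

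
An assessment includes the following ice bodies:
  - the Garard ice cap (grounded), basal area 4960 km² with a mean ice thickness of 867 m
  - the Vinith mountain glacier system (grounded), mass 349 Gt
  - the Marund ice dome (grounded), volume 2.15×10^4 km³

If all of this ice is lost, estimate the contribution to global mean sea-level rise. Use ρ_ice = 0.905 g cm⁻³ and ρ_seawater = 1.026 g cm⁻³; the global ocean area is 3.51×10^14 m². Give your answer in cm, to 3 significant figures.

Garard: ice volume = 4960 km² × 867 m = 4300 km³; 4300 × (905/1026) = 3793 km³ of water.
Vinith: 349 Gt = 3.490×10^14 kg; dividing by ρ_w = 1.026 g cm⁻³ = 1026 kg m⁻³ gives 3.402×10^11 m³ of water.
Marund: 2.15×10^4 km³ × (905/1026) = 1.896×10^4 km³ of water.
Total added water ≈ 2.310×10^13 m³ over 3.51×10^14 m² → Δh = 0.0658 m = 6.58 cm.

≈ 6.58 cm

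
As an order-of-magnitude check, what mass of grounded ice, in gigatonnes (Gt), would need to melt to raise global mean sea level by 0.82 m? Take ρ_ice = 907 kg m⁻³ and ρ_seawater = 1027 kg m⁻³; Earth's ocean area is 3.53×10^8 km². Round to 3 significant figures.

≈ 2.97×10^5 Gt

Required water volume = Δh × A = 0.82 m × 3.53×10^14 m² = 2.895×10^14 m³.
ρ_w = 1027 kg m⁻³, so the mass of water = 2.895×10^14 m³ × 1027 kg m⁻³ = 2.973×10^17 kg = 2.97×10^5 Gt (and the same mass of ice, by conservation).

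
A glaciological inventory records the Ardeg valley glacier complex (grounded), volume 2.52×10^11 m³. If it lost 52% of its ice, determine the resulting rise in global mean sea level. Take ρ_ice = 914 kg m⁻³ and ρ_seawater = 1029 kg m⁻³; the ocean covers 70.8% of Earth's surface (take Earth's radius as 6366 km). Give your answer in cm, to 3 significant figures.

≈ 0.0323 cm

Ardeg: 0.52 × 2.52×10^11 m³ × (914/1029) = 1.164×10^11 m³ of water.
Spread over 3.61×10^14 m² of ocean, Δh = 1.164×10^11 / 3.61×10^14 = 3.23×10^-4 m = 0.0323 cm.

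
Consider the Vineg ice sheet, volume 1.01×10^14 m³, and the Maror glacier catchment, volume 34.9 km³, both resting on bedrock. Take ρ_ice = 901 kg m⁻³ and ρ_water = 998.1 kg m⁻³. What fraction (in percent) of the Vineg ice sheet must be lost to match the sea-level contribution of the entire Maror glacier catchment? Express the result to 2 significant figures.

≈ 0.035 %

Equal sea-level rise means equal mass of meltwater, i.e. equal mass of ice lost.
Ice mass of Maror: 3.144×10^13 kg; ice mass of Vineg: 9.100×10^16 kg.
Fraction required = 3.144×10^13 / 9.100×10^16 = 3.46×10^-4 → 0.035 %.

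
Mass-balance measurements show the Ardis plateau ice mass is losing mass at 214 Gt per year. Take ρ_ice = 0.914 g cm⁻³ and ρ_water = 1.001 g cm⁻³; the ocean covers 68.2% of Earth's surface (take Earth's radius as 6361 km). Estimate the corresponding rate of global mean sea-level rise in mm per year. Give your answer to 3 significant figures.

≈ 0.617 mm/yr

ρ_w = 1.001 g cm⁻³ = 1001 kg m⁻³. Annual water volume added = 214 Gt / ρ_w = 2.140×10^14 kg / 1001 kg m⁻³ = 2.138×10^11 m³.
Δh per year = 2.138×10^11 / 3.47×10^14 = 6.17×10^-4 m = 0.617 mm.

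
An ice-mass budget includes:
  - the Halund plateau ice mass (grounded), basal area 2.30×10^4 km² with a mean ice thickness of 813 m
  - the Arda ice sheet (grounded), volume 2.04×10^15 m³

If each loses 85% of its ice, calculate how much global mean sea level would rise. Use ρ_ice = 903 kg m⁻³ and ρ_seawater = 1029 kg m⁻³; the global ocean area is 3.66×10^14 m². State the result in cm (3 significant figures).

≈ 420 cm

Halund: ice volume = 2.30×10^4 km² × 813 m = 1.870×10^4 km³; 0.85 × 1.870×10^4 × (903/1029) = 1.395×10^4 km³ of water.
Arda: 0.85 × 2.04×10^15 m³ × (903/1029) = 1.522×10^15 m³ of water.
Total added water ≈ 1.536×10^15 m³ over 3.66×10^14 m² → Δh = 4.20 m = 420 cm.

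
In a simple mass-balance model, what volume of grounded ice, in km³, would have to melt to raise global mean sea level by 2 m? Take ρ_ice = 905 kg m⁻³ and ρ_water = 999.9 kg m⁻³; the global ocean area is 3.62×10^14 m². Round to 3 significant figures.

≈ 8.00×10^5 km³

Required water volume = Δh × A = 2 m × 3.62×10^14 m² = 7.240×10^14 m³ = 7.240×10^5 km³.
Ice volume = water volume × ρ_w/ρ_ice = 7.240×10^5 × 999.9/905 = 8.00×10^5 km³.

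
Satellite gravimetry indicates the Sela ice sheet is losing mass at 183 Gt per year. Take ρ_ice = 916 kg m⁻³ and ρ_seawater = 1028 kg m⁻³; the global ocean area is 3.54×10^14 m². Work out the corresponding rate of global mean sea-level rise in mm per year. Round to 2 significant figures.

ρ_w = 1028 kg m⁻³. Annual water volume added = 183 Gt / ρ_w = 1.830×10^14 kg / 1028 kg m⁻³ = 1.780×10^11 m³.
Δh per year = 1.780×10^11 / 3.54×10^14 = 5.03×10^-4 m = 0.50 mm.

≈ 0.50 mm/yr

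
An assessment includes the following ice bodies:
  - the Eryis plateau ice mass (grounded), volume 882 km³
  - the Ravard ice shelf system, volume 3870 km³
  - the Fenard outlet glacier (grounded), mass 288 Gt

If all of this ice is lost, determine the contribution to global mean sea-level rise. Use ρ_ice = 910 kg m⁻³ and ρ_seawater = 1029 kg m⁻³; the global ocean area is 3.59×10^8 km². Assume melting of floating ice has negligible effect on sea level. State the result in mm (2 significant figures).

Eryis: 882 km³ × (910/1029) = 780.0 km³ of water.
The Ravard ice shelf system is floating and already displaces its own weight of water, so its melt adds essentially nothing to sea level.
Fenard: 288 Gt = 2.880×10^14 kg; dividing by ρ_w = 1029 kg m⁻³ gives 2.799×10^11 m³ of water.
Total added water ≈ 1.060×10^12 m³ over 3.59×10^14 m² → Δh = 2.95×10^-3 m = 3.0 mm.

≈ 3.0 mm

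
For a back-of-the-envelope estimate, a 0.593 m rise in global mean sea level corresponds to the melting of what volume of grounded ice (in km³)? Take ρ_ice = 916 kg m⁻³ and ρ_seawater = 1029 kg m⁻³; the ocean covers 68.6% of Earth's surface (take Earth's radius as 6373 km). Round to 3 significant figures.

≈ 2.33×10^5 km³

Required water volume = Δh × A = 0.593 m × 3.50×10^14 m² = 2.076×10^14 m³ = 2.076×10^5 km³.
Ice volume = water volume × ρ_w/ρ_ice = 2.076×10^5 × 1029/916 = 2.33×10^5 km³.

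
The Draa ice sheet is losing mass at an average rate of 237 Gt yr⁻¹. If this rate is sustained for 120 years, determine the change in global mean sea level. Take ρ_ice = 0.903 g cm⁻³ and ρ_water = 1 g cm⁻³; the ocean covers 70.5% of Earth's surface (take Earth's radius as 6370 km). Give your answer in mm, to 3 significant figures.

Total mass lost = 237 Gt/yr × 120 yr = 2.844×10^4 Gt = 2.844×10^16 kg.
ρ_w = 1 g cm⁻³ = 1000 kg m⁻³, so water volume = 2.844×10^16 / 1000 = 2.844×10^13 m³.
Δh = 2.844×10^13 / 3.59×10^14 = 0.0791 m = 79.1 mm.

≈ 79.1 mm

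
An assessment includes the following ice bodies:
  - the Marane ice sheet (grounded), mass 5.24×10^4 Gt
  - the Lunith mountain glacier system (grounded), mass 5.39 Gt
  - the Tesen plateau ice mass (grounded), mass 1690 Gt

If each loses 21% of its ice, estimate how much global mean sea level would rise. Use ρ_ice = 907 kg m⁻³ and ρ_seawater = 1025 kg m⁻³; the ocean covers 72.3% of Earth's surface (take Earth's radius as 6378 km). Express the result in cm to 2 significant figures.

Marane: 0.21 × 5.24×10^4 Gt = 1.100×10^16 kg; dividing by ρ_w = 1025 kg m⁻³ gives 1.074×10^13 m³ of water.
Lunith: 0.21 × 5.39 Gt = 1.132×10^12 kg; dividing by ρ_w = 1025 kg m⁻³ gives 1.104×10^9 m³ of water.
Tesen: 0.21 × 1690 Gt = 3.549×10^14 kg; dividing by ρ_w = 1025 kg m⁻³ gives 3.462×10^11 m³ of water.
Total added water ≈ 1.108×10^13 m³ over 3.70×10^14 m² → Δh = 0.0300 m = 3.0 cm.

≈ 3.0 cm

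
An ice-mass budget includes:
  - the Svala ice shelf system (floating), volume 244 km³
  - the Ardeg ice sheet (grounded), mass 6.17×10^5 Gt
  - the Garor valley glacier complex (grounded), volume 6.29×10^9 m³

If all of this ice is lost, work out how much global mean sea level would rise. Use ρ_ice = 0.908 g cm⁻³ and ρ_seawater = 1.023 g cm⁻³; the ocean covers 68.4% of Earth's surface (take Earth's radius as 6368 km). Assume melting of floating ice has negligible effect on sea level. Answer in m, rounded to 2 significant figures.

The Svala ice shelf system is floating and already displaces its own weight of water, so its melt adds essentially nothing to sea level.
Ardeg: 6.17×10^5 Gt = 6.170×10^17 kg; dividing by ρ_w = 1.023 g cm⁻³ = 1023 kg m⁻³ gives 6.031×10^14 m³ of water.
Garor: 6.29×10^9 m³ × (908/1023) = 5.583×10^9 m³ of water.
Total added water ≈ 6.031×10^14 m³ over 3.49×10^14 m² → Δh = 1.73 m.

≈ 1.7 m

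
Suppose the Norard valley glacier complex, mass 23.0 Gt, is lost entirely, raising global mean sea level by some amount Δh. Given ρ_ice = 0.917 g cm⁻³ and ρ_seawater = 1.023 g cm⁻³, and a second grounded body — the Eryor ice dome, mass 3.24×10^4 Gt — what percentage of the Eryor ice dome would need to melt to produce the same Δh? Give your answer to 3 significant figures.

≈ 0.0710 %

Equal sea-level rise means equal mass of meltwater, i.e. equal mass of ice lost.
Ice mass of Norard: 2.300×10^13 kg; ice mass of Eryor: 3.240×10^16 kg.
Fraction required = 2.300×10^13 / 3.240×10^16 = 7.10×10^-4 → 0.0710 %.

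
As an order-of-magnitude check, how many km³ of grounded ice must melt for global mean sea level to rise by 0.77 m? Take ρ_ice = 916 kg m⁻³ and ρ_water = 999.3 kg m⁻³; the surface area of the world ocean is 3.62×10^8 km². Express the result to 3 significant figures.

≈ 3.04×10^5 km³

Required water volume = Δh × A = 0.77 m × 3.62×10^14 m² = 2.787×10^14 m³ = 2.787×10^5 km³.
Ice volume = water volume × ρ_w/ρ_ice = 2.787×10^5 × 999.3/916 = 3.04×10^5 km³.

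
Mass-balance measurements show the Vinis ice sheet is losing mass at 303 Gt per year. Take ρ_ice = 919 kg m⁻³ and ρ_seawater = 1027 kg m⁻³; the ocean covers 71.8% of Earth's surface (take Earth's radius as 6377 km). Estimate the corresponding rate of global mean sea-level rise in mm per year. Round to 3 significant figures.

≈ 0.804 mm/yr

ρ_w = 1027 kg m⁻³. Annual water volume added = 303 Gt / ρ_w = 3.030×10^14 kg / 1027 kg m⁻³ = 2.950×10^11 m³.
Δh per year = 2.950×10^11 / 3.67×10^14 = 8.04×10^-4 m = 0.804 mm.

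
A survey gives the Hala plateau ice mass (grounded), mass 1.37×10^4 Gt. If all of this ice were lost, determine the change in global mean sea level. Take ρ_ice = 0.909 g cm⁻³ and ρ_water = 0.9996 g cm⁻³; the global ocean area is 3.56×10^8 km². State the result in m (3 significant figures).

Hala: 1.37×10^4 Gt = 1.370×10^16 kg; dividing by ρ_w = 0.9996 g cm⁻³ = 999.6 kg m⁻³ gives 1.371×10^13 m³ of water.
Spread over 3.56×10^14 m² of ocean, Δh = 1.371×10^13 / 3.56×10^14 = 0.0385 m.

≈ 0.0385 m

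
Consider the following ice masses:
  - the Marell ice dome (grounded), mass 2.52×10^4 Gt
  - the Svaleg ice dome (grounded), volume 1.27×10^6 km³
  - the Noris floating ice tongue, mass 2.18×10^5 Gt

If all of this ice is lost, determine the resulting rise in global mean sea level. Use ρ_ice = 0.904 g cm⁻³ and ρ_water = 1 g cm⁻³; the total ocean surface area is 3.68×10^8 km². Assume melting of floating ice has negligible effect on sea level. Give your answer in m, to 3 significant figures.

≈ 3.19 m

Marell: 2.52×10^4 Gt = 2.520×10^16 kg; dividing by ρ_w = 1 g cm⁻³ = 1000 kg m⁻³ gives 2.520×10^13 m³ of water.
Svaleg: 1.27×10^6 km³ × (904/1000) = 1.148×10^6 km³ of water.
The Noris floating ice tongue is floating and already displaces its own weight of water, so its melt adds essentially nothing to sea level.
Total added water ≈ 1.173×10^15 m³ over 3.68×10^14 m² → Δh = 3.19 m.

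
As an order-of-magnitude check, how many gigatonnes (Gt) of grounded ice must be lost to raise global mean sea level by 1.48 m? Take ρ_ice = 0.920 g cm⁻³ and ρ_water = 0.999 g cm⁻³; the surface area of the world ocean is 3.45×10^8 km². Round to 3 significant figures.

≈ 5.10×10^5 Gt

Required water volume = Δh × A = 1.48 m × 3.45×10^14 m² = 5.106×10^14 m³.
ρ_w = 0.999 g cm⁻³ = 999 kg m⁻³, so the mass of water = 5.106×10^14 m³ × 999 kg m⁻³ = 5.101×10^17 kg = 5.10×10^5 Gt (and the same mass of ice, by conservation).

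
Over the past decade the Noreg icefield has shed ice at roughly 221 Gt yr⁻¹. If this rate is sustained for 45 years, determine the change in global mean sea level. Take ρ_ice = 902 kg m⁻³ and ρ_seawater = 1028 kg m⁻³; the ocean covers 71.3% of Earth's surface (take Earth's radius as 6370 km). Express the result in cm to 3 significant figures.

Total mass lost = 221 Gt/yr × 45 yr = 9945 Gt = 9.945×10^15 kg.
ρ_w = 1028 kg m⁻³, so water volume = 9.945×10^15 / 1028 = 9.674×10^12 m³.
Δh = 9.674×10^12 / 3.64×10^14 = 0.0266 m = 2.66 cm.

≈ 2.66 cm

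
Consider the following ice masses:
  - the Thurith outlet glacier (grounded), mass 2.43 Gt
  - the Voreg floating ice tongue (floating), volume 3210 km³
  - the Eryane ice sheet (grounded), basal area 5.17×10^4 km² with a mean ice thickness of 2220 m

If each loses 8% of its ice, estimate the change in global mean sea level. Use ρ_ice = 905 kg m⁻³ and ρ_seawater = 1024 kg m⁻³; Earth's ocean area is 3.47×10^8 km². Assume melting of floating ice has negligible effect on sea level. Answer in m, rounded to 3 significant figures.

Thurith: 0.08 × 2.43 Gt = 1.944×10^11 kg; dividing by ρ_w = 1024 kg m⁻³ gives 1.898×10^8 m³ of water.
The Voreg floating ice tongue is floating and already displaces its own weight of water, so its melt adds essentially nothing to sea level.
Eryane: ice volume = 5.17×10^4 km² × 2220 m = 1.148×10^5 km³; 0.08 × 1.148×10^5 × (905/1024) = 8115 km³ of water.
Total added water ≈ 8.115×10^12 m³ over 3.47×10^14 m² → Δh = 0.0234 m.

≈ 0.0234 m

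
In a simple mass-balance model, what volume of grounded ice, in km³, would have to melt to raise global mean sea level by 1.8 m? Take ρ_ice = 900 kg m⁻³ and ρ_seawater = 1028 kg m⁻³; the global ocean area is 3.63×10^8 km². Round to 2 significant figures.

≈ 7.5×10^5 km³

Required water volume = Δh × A = 1.8 m × 3.63×10^14 m² = 6.534×10^14 m³ = 6.534×10^5 km³.
Ice volume = water volume × ρ_w/ρ_ice = 6.534×10^5 × 1028/900 = 7.5×10^5 km³.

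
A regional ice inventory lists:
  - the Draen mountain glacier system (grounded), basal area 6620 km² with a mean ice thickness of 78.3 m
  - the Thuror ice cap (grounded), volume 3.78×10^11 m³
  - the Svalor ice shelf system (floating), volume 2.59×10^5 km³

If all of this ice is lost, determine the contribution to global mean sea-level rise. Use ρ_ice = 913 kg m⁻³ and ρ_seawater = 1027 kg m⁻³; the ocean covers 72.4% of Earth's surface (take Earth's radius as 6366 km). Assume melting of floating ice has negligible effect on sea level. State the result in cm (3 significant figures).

≈ 0.216 cm

Draen: ice volume = 6620 km² × 78.3 m = 518.3 km³; 518.3 × (913/1027) = 460.8 km³ of water.
Thuror: 3.78×10^11 m³ × (913/1027) = 3.360×10^11 m³ of water.
The Svalor ice shelf system is floating and already displaces its own weight of water, so its melt adds essentially nothing to sea level.
Total added water ≈ 7.968×10^11 m³ over 3.69×10^14 m² → Δh = 2.16×10^-3 m = 0.216 cm.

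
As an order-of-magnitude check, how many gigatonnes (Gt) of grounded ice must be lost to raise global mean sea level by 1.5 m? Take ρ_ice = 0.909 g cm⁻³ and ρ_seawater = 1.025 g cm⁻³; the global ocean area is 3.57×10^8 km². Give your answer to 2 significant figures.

≈ 5.5×10^5 Gt

Required water volume = Δh × A = 1.5 m × 3.57×10^14 m² = 5.355×10^14 m³.
ρ_w = 1.025 g cm⁻³ = 1025 kg m⁻³, so the mass of water = 5.355×10^14 m³ × 1025 kg m⁻³ = 5.489×10^17 kg = 5.5×10^5 Gt (and the same mass of ice, by conservation).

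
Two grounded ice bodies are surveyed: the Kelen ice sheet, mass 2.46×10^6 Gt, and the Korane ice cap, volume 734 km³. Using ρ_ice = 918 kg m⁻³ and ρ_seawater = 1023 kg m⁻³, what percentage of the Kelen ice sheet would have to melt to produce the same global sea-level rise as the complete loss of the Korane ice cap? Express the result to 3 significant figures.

≈ 0.0274 %

Equal sea-level rise means equal mass of meltwater, i.e. equal mass of ice lost.
Ice mass of Korane: 6.738×10^14 kg; ice mass of Kelen: 2.460×10^18 kg.
Fraction required = 6.738×10^14 / 2.460×10^18 = 2.74×10^-4 → 0.0274 %.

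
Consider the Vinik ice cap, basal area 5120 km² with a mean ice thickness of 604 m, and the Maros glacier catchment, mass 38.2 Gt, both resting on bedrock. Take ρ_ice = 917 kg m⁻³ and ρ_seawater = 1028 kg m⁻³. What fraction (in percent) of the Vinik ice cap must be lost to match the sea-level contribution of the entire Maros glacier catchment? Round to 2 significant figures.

≈ 1.3 %

Equal sea-level rise means equal mass of meltwater, i.e. equal mass of ice lost.
Ice mass of Maros: 3.820×10^13 kg; ice mass of Vinik: 2.836×10^15 kg.
Fraction required = 3.820×10^13 / 2.836×10^15 = 0.0135 → 1.3 %.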